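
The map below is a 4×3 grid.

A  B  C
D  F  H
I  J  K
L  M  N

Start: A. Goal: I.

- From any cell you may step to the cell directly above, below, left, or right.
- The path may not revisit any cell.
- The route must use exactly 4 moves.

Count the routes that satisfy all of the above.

Need simple routes of exactly 4 moves from A to I (Manhattan distance 2, so 1 moves are spent on a detour and 1 undoing it).
Enumerating: A D F J I | A B F J I | A B F D I.
That gives 3 routes.

3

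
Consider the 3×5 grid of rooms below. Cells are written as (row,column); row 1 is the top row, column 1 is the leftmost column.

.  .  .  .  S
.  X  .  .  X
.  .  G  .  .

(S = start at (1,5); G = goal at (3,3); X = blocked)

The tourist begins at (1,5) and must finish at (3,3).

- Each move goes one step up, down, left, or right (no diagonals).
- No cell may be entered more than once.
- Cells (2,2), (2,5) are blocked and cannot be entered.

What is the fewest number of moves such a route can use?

The Manhattan distance from (1,5) to (3,3) is |1−3| + |5−3| = 4, so at least 4 moves are needed.
A route of 4 moves achieves this: (1,5) → (1,4) → (2,4) → (3,4) → (3,3).
Since 4 matches the lower bound, it is optimal.

4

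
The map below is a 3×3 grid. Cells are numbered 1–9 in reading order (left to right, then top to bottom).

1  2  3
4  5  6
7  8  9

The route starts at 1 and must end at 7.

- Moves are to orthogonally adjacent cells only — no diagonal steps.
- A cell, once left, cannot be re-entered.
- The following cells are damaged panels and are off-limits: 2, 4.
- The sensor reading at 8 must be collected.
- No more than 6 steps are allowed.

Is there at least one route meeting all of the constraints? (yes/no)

no

The blocked cells wall 8 off from 1 completely — no sequence of moves reaches it at all, so no route can satisfy the rules.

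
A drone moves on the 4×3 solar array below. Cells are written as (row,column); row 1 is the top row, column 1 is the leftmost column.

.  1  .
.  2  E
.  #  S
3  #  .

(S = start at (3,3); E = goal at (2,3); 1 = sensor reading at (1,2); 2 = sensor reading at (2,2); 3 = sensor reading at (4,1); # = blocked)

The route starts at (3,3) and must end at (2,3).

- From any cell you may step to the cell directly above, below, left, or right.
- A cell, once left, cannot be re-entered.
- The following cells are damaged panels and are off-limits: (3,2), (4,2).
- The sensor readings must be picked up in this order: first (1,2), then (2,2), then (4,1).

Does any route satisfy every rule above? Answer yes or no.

no

(4,1) must be visited but has only one open neighbour ((3,1)), and it is neither the start nor the goal — the route would have to enter and leave through (3,1), re-entering it.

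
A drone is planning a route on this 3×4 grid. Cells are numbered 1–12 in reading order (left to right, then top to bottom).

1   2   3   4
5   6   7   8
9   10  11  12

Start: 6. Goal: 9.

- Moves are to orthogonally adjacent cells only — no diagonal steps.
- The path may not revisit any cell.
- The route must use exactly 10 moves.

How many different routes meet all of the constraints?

Need simple routes of exactly 10 moves from 6 to 9 (Manhattan distance 2, so 4 moves are spent on a detour and 4 undoing it).
Enumerating: 6 10 11 7 8 4 3 2 1 5 9 | 6 10 11 12 8 4 3 2 1 5 9 | 6 10 11 12 8 7 3 2 1 5 9 | 6 5 1 2 3 7 8 12 11 10 9 | 6 5 1 2 3 4 8 12 11 10 9 | 6 5 1 2 3 4 8 7 11 10 9 | 6 7 11 12 8 4 3 2 1 5 9.
That gives 7 routes.

7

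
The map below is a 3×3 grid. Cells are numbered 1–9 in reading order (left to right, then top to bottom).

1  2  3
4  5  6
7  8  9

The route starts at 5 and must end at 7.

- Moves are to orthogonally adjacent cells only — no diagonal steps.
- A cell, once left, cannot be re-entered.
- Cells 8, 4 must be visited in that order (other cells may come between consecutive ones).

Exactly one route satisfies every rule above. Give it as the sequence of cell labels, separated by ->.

5 -> 8 -> 9 -> 6 -> 3 -> 2 -> 1 -> 4 -> 7

The waypoints must appear in the order 8, 4, with no cell reused.
Route from 5: down 1 to 8, right 1 to 9, up 2 to 3, left 2 to 1, down 2 to 7 — 8 moves in all.
Check: order respected (8 at step 1, 4 at step 7).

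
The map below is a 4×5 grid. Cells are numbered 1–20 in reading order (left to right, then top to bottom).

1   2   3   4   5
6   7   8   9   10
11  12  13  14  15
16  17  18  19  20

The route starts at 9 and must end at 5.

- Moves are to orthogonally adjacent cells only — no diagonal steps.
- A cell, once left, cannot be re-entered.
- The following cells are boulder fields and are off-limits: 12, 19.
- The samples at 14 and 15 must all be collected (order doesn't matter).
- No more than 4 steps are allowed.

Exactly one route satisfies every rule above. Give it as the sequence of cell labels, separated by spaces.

9 14 15 10 5

The budget equals the shortest possible length, so every move has to be on a shortest route through the required cells.
Route from 9: down to 14, right to 15, 2× up (reaching 5) — 4 moves in all.
Check: all required cells visited; 4 ≤ 4 moves.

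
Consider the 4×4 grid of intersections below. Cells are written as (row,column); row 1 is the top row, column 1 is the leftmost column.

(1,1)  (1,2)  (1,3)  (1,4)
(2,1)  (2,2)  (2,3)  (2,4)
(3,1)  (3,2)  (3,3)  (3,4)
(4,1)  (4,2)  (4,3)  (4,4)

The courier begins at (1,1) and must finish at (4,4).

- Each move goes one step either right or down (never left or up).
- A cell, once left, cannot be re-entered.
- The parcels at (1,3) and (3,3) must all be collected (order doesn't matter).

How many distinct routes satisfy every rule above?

A right/down-only route from (1,1) to (4,4) makes exactly 3 down-moves and 3 right-moves in some order.
With no other constraints that would be C(6,3) = 20 routes.
A monotone route can only reach the required cells in the order (1,3), (3,3), so split there and multiply the segment counts: (1,1)→(1,3): 1; (1,3)→(3,3): 1; (3,3)→(4,4): 2; product = 2.
That gives 2 routes.

2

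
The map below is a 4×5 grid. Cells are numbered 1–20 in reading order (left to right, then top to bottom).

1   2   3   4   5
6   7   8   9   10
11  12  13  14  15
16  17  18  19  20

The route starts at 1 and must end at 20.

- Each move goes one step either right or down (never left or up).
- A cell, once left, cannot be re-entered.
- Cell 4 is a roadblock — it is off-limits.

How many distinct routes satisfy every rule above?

31

A right/down-only route from 1 to 20 makes exactly 3 down-moves and 4 right-moves in some order.
With no other constraints that would be C(7,3) = 35 routes.
Subtract routes through each blocked cell (inclusion–exclusion for overlaps): − through 4: 4 → 31.
That gives 31 routes.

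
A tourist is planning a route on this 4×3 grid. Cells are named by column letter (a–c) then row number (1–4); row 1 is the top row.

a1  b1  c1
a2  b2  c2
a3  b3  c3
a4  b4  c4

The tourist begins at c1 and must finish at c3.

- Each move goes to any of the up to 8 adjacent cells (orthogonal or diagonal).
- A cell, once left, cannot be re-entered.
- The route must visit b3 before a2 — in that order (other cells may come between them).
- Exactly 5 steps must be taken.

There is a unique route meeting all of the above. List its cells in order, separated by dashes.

The waypoints must appear in the order b3, a2, with no cell reused.
Route from c1: down to c2, down-left to b3, up-left to a2, right to b2, down-right to c3 — 5 moves in all.
Check: order respected (b3 at step 2, a2 at step 3); 5 moves as required.

c1 - c2 - b3 - a2 - b2 - c3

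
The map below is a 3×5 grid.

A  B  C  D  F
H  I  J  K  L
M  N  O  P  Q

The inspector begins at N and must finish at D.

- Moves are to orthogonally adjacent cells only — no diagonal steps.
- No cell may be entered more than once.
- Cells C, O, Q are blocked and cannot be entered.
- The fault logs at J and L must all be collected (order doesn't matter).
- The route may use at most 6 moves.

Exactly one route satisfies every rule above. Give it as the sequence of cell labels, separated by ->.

Any route must reach J and L and still end at D within 6 moves, so the order of the required stops is forced.
Route from N: up 1 to I, right 3 to L, up 1 to F, left 1 to D — 6 moves in all.
Check: all required cells visited; 6 ≤ 6 moves.

N -> I -> J -> K -> L -> F -> D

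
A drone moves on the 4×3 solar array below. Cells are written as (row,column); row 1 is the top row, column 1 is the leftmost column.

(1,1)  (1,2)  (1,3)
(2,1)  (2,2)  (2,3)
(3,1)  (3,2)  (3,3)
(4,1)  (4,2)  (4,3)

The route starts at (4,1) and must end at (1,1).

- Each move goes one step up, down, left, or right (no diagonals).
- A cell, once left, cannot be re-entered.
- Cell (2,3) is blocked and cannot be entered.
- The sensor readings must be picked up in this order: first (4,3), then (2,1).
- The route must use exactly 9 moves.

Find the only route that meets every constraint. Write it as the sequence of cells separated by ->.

The waypoints must appear in the order (4,3), (2,1), with no cell reused.
Route from (4,1): right 2 to (4,3), up 1 to (3,3), left 2 to (3,1), up 1 to (2,1), right 1 to (2,2), up 1 to (1,2), left 1 to (1,1) — 9 moves in all.
Check: order respected ((4,3) at step 2, (2,1) at step 6); 9 moves as required.

(4,1) -> (4,2) -> (4,3) -> (3,3) -> (3,2) -> (3,1) -> (2,1) -> (2,2) -> (1,2) -> (1,1)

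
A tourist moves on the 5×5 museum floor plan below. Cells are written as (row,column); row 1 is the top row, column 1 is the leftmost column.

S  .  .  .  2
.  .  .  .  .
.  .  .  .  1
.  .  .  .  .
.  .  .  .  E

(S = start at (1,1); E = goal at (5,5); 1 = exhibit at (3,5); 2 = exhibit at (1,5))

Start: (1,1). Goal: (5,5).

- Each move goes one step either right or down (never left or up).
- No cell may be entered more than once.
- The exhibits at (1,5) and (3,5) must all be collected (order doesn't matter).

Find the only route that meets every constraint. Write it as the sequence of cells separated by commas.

(1,1), (1,2), (1,3), (1,4), (1,5), (2,5), (3,5), (4,5), (5,5)

Moves only go right or down, so the column and row indices never decrease.
Route from (1,1): 4× right (reaching (1,5)), 4× down (reaching (5,5)) — 8 moves in all.
Check: all required cells visited.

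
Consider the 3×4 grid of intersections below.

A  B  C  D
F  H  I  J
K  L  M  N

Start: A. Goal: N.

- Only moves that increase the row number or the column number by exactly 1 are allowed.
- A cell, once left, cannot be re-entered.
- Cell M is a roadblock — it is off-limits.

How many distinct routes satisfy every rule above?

4

A right/down-only route from A to N makes exactly 2 down-moves and 3 right-moves in some order.
With no other constraints that would be C(5,2) = 10 routes.
Subtract routes through each blocked cell (inclusion–exclusion for overlaps): − through M: 6 → 4.
That gives 4 routes.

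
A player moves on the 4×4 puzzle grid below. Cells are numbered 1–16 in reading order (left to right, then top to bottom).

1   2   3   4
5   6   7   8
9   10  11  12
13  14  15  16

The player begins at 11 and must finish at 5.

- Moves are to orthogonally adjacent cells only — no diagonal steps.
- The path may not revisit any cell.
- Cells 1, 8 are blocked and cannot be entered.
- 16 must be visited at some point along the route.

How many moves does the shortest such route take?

Any route passes through 16 somewhere between 11 and 5. Summing Manhattan distances along the two legs (11 → 16 → 5) gives a lower bound of 2 + 5 = 7 moves.
A route of 7 moves achieves this: 11 → 12 → 16 → 15 → 14 → 10 → 6 → 5.
Since 7 matches the lower bound, it is optimal.

7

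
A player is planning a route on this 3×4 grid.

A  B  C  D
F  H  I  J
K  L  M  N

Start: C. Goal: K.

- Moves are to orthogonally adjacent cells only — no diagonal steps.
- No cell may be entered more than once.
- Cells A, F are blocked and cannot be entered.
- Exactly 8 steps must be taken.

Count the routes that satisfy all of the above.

Need simple routes of exactly 8 moves from C to K (Manhattan distance 4, so 2 moves are spent on a detour and 2 undoing it).
Enumerating: C B H I J N M L K | C D J N M I H L K.
That gives 2 routes.

2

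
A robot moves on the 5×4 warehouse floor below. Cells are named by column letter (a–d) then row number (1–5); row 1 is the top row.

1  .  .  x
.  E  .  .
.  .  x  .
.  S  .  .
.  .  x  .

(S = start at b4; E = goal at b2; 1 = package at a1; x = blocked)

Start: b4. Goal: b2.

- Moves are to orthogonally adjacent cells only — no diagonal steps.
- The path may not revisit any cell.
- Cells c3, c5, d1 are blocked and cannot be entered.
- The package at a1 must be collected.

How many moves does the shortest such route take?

Any route passes through a1 somewhere between b4 and b2. Summing Manhattan distances along the two legs (b4 → a1 → b2) gives a lower bound of 4 + 2 = 6 moves.
A route of 6 moves achieves this: b4 → b3 → a3 → a2 → a1 → b1 → b2.
Since 6 matches the lower bound, it is optimal.

6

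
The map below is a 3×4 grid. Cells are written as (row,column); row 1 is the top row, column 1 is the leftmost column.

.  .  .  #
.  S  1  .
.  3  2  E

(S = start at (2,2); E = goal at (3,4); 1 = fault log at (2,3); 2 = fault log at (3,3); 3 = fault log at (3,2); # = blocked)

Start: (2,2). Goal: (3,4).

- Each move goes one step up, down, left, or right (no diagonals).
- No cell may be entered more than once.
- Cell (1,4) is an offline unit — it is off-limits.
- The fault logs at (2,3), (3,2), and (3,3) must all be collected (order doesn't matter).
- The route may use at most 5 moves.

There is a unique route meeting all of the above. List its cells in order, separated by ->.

The 5-move cap with required stops at (2,3), (3,2), (3,3) leaves no slack for detours.
Route from (2,2): down 1 to (3,2), right 1 to (3,3), up 1 to (2,3), right 1 to (2,4), down 1 to (3,4) — 5 moves in all.
Check: all required cells visited; 5 ≤ 5 moves.

(2,2) -> (3,2) -> (3,3) -> (2,3) -> (2,4) -> (3,4)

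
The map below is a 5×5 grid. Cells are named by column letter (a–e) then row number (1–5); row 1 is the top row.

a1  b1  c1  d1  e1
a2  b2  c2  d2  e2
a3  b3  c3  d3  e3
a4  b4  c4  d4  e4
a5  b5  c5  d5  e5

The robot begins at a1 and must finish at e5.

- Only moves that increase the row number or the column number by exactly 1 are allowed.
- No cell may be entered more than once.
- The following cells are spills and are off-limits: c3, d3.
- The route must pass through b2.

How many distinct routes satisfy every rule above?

10

A right/down-only route from a1 to e5 makes exactly 4 down-moves and 4 right-moves in some order.
With no other constraints that would be C(8,4) = 70 routes.
Split at b2 and multiply the segment counts (each segment already excludes blocked cells): a1→b2: 2; b2→e5: 5; product = 10.
That gives 10 routes.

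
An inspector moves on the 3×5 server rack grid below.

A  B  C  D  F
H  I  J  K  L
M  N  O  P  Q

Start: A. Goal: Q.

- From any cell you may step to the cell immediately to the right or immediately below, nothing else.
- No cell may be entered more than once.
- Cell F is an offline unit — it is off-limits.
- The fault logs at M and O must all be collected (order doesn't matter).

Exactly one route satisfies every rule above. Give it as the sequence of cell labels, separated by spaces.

A H M N O P Q

Moves only go right or down, so the column and row indices never decrease.
Route from A: down 2 to M, right 4 to Q — 6 moves in all.
Check: all required cells visited.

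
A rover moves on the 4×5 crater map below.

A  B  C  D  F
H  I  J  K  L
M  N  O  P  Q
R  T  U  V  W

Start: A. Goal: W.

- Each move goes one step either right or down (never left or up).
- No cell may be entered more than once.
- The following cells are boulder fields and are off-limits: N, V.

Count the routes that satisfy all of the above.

A right/down-only route from A to W makes exactly 3 down-moves and 4 right-moves in some order.
With no other constraints that would be C(7,3) = 35 routes.
Subtract routes through each blocked cell (inclusion–exclusion for overlaps): − through N: 12 − through V: 20 + through N&V: 9 → 12.
That gives 12 routes.

12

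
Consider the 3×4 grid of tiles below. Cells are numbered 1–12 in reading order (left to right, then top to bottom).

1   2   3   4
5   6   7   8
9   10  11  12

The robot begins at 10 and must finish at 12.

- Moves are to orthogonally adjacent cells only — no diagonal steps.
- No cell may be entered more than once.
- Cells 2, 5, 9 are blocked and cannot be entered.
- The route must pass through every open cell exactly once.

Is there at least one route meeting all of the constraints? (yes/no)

Colour the cells like a checkerboard: each orthogonal step flips colour, so a Hamiltonian route alternates colours. Here there are 5 cells of one colour and 4 of the other, with start on the same colour as the goal — the counts and endpoints can't be arranged into an alternating sequence of length 9, so no Hamiltonian route exists.

no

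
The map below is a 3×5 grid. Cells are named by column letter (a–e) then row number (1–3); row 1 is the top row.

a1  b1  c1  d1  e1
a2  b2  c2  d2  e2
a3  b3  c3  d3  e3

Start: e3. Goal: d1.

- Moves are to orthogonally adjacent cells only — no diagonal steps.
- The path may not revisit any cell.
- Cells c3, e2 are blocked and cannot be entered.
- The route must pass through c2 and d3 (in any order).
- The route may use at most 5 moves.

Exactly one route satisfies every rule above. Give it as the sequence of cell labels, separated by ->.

The 5-move cap with required stops at c2, d3 leaves no slack for detours.
Route from e3: left to d3, up to d2, left to c2, up to c1, right to d1 — 5 moves in all.
Check: all required cells visited; 5 ≤ 5 moves.

e3 -> d3 -> d2 -> c2 -> c1 -> d1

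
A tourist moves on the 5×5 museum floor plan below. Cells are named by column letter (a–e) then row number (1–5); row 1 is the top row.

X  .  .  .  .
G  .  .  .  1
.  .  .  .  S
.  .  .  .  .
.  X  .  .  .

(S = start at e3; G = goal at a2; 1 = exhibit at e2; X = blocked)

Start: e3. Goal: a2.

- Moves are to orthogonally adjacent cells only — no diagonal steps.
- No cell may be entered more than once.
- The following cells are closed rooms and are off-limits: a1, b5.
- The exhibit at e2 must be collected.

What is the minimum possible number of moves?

5

Any route passes through e2 somewhere between e3 and a2. Summing Manhattan distances along the two legs (e3 → e2 → a2) gives a lower bound of 1 + 4 = 5 moves.
A route of 5 moves achieves this: e3 → e2 → d2 → c2 → b2 → a2.
Since 5 matches the lower bound, it is optimal.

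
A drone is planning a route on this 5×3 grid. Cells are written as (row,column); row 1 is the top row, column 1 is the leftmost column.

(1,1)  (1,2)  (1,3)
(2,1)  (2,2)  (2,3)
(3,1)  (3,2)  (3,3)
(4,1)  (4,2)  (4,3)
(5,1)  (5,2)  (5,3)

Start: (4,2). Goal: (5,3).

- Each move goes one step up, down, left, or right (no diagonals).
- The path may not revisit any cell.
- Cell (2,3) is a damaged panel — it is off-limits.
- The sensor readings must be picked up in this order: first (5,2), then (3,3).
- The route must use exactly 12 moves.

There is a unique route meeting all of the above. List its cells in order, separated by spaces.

The waypoints must appear in the order (5,2), (3,3), with no cell reused.
Route from (4,2): down 1 to (5,2), left 1 to (5,1), up 4 to (1,1), right 1 to (1,2), down 2 to (3,2), right 1 to (3,3), down 2 to (5,3) — 12 moves in all.
Check: order respected ((5,2) at step 1, (3,3) at step 10); 12 moves as required.

(4,2) (5,2) (5,1) (4,1) (3,1) (2,1) (1,1) (1,2) (2,2) (3,2) (3,3) (4,3) (5,3)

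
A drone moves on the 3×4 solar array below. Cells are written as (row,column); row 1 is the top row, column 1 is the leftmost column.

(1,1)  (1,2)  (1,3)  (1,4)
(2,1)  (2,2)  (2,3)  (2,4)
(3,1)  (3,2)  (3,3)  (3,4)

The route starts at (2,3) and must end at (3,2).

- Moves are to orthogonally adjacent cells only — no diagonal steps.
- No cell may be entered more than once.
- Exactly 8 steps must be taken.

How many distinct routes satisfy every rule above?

5

Need simple routes of exactly 8 moves from (2,3) to (3,2) (Manhattan distance 2, so 3 moves are spent on a detour and 3 undoing it).
Enumerating: (2,3) (3,3) (3,4) (2,4) (1,4) (1,3) (1,2) (2,2) (3,2) | (2,3) (2,2) (1,2) (1,3) (1,4) (2,4) (3,4) (3,3) (3,2) | (2,3) (2,4) (1,4) (1,3) (1,2) (2,2) (2,1) (3,1) (3,2) | (2,3) (2,4) (1,4) (1,3) (1,2) (1,1) (2,1) (3,1) (3,2) | (2,3) (2,4) (1,4) (1,3) (1,2) (1,1) (2,1) (2,2) (3,2).
That gives 5 routes.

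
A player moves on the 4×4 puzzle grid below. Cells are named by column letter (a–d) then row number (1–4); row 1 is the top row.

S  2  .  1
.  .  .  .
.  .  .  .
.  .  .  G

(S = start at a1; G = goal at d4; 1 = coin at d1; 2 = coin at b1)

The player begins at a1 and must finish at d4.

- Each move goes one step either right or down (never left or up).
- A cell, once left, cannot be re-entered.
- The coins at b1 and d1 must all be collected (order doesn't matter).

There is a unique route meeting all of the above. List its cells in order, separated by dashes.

Moves only go right or down, so the column and row indices never decrease.
Route from a1: 3× right (reaching d1), 3× down (reaching d4) — 6 moves in all.
Check: all required cells visited.

a1 - b1 - c1 - d1 - d2 - d3 - d4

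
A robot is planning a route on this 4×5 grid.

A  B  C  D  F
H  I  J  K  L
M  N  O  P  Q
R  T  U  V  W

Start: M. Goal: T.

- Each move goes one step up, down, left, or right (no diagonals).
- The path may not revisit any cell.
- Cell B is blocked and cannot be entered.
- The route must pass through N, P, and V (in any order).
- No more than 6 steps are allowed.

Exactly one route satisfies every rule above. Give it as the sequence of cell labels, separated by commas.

M, N, O, P, V, U, T

Any route must reach N, P, and V and still end at T within 6 moves, so the order of the required stops is forced.
Route from M: 3× right (reaching P), down to V, 2× left (reaching T) — 6 moves in all.
Check: all required cells visited; 6 ≤ 6 moves.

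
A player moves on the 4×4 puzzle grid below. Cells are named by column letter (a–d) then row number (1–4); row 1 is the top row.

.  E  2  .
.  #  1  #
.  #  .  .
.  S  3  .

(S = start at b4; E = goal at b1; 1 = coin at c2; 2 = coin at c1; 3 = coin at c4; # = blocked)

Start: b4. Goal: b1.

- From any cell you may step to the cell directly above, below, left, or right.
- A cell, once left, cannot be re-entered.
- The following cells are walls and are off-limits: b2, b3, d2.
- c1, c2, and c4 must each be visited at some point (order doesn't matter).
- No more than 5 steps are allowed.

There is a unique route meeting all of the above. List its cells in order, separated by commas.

b4, c4, c3, c2, c1, b1

The 5-move cap with required stops at c1, c2, c4 leaves no slack for detours.
Route from b4: right to c4, 3× up (reaching c1), left to b1 — 5 moves in all.
Check: all required cells visited; 5 ≤ 5 moves.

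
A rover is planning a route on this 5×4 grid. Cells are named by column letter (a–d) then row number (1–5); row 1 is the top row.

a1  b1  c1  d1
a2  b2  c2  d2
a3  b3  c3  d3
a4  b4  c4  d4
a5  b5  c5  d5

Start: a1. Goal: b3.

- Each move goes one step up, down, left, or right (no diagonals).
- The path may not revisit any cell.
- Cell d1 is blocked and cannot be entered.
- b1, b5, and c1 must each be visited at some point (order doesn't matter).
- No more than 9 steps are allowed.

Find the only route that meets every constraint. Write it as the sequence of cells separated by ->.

a1 -> b1 -> c1 -> c2 -> c3 -> c4 -> c5 -> b5 -> b4 -> b3

Any route must reach b1, b5, and c1 and still end at b3 within 9 moves, so the order of the required stops is forced.
Route from a1: 2× right (reaching c1), 4× down (reaching c5), left to b5, 2× up (reaching b3) — 9 moves in all.
Check: all required cells visited; 9 ≤ 9 moves.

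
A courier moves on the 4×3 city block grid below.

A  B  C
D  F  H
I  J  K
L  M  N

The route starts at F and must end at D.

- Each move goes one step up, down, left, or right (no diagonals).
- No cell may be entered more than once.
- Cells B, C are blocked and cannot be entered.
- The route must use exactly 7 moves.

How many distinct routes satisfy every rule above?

Need simple routes of exactly 7 moves from F to D (Manhattan distance 1, so 3 moves are spent on a detour and 3 undoing it).
Enumerating: F J K N M L I D | F H K N M J I D | F H K N M L I D | F H K J M L I D.
That gives 4 routes.

4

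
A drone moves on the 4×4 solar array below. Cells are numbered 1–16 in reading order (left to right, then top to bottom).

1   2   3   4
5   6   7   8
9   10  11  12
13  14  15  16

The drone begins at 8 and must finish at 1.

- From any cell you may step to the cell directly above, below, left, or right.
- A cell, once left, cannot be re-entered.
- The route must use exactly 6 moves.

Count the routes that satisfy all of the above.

Need simple routes of exactly 6 moves from 8 to 1 (Manhattan distance 4, so 1 moves are spent on a detour and 1 undoing it).
Branch systematically from the start, pruning whenever the remaining move budget drops below the Manhattan distance to 1 or differs from it in parity. Grouping the completions by first move — via 4: 3; via 12: 6; via 7: 5 — and summing: 3 + 6 + 5 = 14.
That gives 14 routes.

14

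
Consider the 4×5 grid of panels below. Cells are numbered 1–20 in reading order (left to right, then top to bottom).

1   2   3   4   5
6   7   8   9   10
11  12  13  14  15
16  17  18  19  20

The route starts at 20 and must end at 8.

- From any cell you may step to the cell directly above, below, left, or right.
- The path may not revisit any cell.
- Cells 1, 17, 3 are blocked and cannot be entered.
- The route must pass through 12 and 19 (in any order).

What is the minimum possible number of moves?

Any route passes through 12 and 19 in some order between 20 and 8. Summing Manhattan distances along each leg and taking the cheapest ordering (20 → 19 → 12 → 8) gives a lower bound of 1 + 3 + 2 = 6 moves.
A route of 6 moves achieves this: 20 → 19 → 14 → 13 → 12 → 7 → 8.
Since 6 matches the lower bound, it is optimal.

6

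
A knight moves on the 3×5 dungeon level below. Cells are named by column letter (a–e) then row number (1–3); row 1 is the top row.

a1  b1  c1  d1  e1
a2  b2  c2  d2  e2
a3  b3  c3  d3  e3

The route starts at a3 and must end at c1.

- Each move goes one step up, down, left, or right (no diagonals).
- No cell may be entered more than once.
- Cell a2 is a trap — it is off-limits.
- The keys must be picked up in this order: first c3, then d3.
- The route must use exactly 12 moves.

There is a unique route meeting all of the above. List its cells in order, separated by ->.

a3 -> b3 -> c3 -> d3 -> e3 -> e2 -> e1 -> d1 -> d2 -> c2 -> b2 -> b1 -> c1

The waypoints must appear in the order c3, d3, with no cell reused.
Route from a3: 4× right (reaching e3), 2× up (reaching e1), left to d1, down to d2, 2× left (reaching b2), up to b1, right to c1 — 12 moves in all.
Check: order respected (c3 at step 2, d3 at step 3); 12 moves as required.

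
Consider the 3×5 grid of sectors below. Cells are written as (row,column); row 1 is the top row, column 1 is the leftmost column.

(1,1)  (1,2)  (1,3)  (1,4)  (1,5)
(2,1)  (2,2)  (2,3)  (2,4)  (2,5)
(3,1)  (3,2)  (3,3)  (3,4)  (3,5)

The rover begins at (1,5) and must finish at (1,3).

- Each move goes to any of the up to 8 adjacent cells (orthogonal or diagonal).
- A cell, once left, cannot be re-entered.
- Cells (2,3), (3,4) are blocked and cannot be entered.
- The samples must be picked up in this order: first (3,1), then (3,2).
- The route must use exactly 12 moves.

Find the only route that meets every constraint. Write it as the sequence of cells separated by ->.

The waypoints must appear in the order (3,1), (3,2), with no cell reused.
Route from (1,5): left to (1,4), down-right to (2,5), down to (3,5), up-left to (2,4), down-left to (3,3), up-left to (2,2), down-left to (3,1), right to (3,2), up-left to (2,1), up to (1,1), 2× right (reaching (1,3)) — 12 moves in all.
Check: order respected ((3,1) at step 7, (3,2) at step 8); 12 moves as required.

(1,5) -> (1,4) -> (2,5) -> (3,5) -> (2,4) -> (3,3) -> (2,2) -> (3,1) -> (3,2) -> (2,1) -> (1,1) -> (1,2) -> (1,3)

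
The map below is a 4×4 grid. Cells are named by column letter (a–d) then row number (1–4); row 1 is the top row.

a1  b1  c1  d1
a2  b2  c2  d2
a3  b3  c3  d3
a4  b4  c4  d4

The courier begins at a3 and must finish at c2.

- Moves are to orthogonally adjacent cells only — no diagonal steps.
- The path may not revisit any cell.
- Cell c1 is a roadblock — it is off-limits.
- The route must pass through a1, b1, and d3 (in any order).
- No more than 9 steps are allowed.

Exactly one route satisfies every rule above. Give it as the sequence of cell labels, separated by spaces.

a3 a2 a1 b1 b2 b3 c3 d3 d2 c2

The 9-move cap with required stops at a1, b1, d3 leaves no slack for detours.
Route from a3: 2× up (reaching a1), right to b1, 2× down (reaching b3), 2× right (reaching d3), up to d2, left to c2 — 9 moves in all.
Check: all required cells visited; 9 ≤ 9 moves.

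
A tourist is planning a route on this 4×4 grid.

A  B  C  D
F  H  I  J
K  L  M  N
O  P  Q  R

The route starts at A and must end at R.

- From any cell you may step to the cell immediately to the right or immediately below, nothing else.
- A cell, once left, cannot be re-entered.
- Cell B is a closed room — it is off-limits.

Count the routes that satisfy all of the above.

10

A right/down-only route from A to R makes exactly 3 down-moves and 3 right-moves in some order.
With no other constraints that would be C(6,3) = 20 routes.
Subtract routes through each blocked cell (inclusion–exclusion for overlaps): − through B: 10 → 10.
That gives 10 routes.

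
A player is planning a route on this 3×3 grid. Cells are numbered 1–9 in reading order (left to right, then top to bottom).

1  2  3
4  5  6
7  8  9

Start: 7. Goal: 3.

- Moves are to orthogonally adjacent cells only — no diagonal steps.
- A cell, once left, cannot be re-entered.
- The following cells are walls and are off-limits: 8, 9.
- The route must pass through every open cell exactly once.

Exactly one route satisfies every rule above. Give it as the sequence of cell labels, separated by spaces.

Need to visit all 7 open cells exactly once, starting at 7 and ending at 3.
Route from 7: 2× up (reaching 1), right to 2, down to 5, right to 6, up to 3 — 6 moves in all.
Check: all 7 open cells covered.

7 4 1 2 5 6 3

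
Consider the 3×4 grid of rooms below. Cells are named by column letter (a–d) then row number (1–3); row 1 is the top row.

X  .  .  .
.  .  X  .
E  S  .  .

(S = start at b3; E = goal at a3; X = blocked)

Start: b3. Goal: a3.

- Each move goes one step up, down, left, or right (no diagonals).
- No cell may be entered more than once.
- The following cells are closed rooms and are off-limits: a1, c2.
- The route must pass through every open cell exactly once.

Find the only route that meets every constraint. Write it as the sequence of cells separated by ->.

Need to visit all 10 open cells exactly once, starting at b3 and ending at a3.
Cell c3 has only two open neighbours (b3 and d3), so the path must pass straight through it: one of those is the cell it's entered from and the other is where it exits.
Route from b3: 2× right (reaching d3), 2× up (reaching d1), 2× left (reaching b1), down to b2, left to a2, down to a3 — 9 moves in all.
Check: all 10 open cells covered.

b3 -> c3 -> d3 -> d2 -> d1 -> c1 -> b1 -> b2 -> a2 -> a3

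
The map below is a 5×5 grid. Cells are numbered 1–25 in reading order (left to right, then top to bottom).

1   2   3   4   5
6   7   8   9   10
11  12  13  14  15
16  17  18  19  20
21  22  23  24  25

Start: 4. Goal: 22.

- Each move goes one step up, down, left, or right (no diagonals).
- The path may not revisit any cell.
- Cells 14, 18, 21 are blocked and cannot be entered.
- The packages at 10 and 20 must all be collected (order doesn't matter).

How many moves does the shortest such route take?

Any route passes through 10 and 20 in some order between 4 and 22. Summing Manhattan distances along each leg and taking the cheapest ordering (4 → 10 → 20 → 22) gives a lower bound of 2 + 2 + 4 = 8 moves.
A route of 8 moves achieves this: 4 → 9 → 10 → 15 → 20 → 25 → 24 → 23 → 22.
Since 8 matches the lower bound, it is optimal.

8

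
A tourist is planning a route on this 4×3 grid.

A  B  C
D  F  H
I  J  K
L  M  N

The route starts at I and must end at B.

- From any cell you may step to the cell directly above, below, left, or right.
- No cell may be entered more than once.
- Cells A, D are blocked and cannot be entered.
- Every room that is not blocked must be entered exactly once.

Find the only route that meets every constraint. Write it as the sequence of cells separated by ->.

Need to visit all 10 open cells exactly once, starting at I and ending at B.
Cell N has only two open neighbours (K and M), so the path must pass straight through it: one of those is the cell it's entered from and the other is where it exits.
Route from I: down to L, 2× right (reaching N), up to K, left to J, up to F, right to H, up to C, left to B — 9 moves in all.
Check: all 10 open cells covered.

I -> L -> M -> N -> K -> J -> F -> H -> C -> B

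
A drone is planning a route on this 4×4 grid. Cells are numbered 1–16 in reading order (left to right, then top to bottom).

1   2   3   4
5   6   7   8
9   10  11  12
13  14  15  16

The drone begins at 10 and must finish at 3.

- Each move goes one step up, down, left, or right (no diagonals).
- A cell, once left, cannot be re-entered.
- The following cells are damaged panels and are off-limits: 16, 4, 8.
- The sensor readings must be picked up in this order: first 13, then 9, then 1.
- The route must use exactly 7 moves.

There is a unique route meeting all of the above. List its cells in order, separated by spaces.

The waypoints must appear in the order 13, 9, 1, with no cell reused.
Route from 10: down to 14, left to 13, 3× up (reaching 1), 2× right (reaching 3) — 7 moves in all.
Check: order respected (13 at step 2, 9 at step 3, 1 at step 5); 7 moves as required.

10 14 13 9 5 1 2 3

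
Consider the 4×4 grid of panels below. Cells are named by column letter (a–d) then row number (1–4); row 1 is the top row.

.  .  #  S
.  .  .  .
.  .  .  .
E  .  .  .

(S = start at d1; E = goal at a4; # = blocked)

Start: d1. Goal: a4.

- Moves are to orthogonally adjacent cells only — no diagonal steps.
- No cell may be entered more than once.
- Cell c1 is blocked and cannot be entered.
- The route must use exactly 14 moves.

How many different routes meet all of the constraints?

Need simple routes of exactly 14 moves from d1 to a4 (Manhattan distance 6, so 4 moves are spent on a detour and 4 undoing it).
Enumerating: d1 d2 d3 d4 c4 c3 c2 b2 b1 a1 a2 a3 b3 b4 a4 | d1 d2 d3 d4 c4 b4 b3 c3 c2 b2 b1 a1 a2 a3 a4 | d1 d2 c2 c3 d3 d4 c4 b4 b3 b2 b1 a1 a2 a3 a4 | d1 d2 c2 b2 b1 a1 a2 a3 b3 c3 d3 d4 c4 b4 a4.
That gives 4 routes.

4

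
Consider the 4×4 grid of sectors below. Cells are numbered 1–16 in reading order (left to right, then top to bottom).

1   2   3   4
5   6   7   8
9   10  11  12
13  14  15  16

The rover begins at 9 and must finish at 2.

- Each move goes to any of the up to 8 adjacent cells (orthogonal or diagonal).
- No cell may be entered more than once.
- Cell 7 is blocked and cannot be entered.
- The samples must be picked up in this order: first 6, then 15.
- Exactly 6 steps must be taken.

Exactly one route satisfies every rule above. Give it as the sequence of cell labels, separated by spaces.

The waypoints must appear in the order 6, 15, with no cell reused.
Route from 9: up-right to 6, down-right to 11, down to 15, 2× up-left (reaching 5), up-right to 2 — 6 moves in all.
Check: order respected (6 at step 1, 15 at step 3); 6 moves as required.

9 6 11 15 10 5 2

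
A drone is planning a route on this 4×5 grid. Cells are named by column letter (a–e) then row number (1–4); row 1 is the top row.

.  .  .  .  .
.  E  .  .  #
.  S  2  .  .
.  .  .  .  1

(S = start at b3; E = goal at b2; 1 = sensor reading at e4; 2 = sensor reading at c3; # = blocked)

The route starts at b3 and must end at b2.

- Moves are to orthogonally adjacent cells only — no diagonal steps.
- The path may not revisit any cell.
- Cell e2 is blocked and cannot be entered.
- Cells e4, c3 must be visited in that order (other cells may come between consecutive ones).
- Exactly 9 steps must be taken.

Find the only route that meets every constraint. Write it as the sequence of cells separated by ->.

The waypoints must appear in the order e4, c3, with no cell reused.
Route from b3: down 1 to b4, right 3 to e4, up 1 to e3, left 2 to c3, up 1 to c2, left 1 to b2 — 9 moves in all.
Check: order respected (1 at step 4, 2 at step 7); 9 moves as required.

b3 -> b4 -> c4 -> d4 -> e4 -> e3 -> d3 -> c3 -> c2 -> b2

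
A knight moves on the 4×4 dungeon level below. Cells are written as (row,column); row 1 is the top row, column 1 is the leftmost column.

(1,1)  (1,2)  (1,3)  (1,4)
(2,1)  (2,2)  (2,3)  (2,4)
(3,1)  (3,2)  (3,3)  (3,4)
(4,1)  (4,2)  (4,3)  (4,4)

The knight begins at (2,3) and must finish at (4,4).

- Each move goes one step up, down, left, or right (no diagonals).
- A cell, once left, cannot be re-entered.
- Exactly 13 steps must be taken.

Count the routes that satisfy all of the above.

Need simple routes of exactly 13 moves from (2,3) to (4,4) (Manhattan distance 3, so 5 moves are spent on a detour and 5 undoing it).
Branch systematically from the start, pruning whenever the remaining move budget drops below the Manhattan distance to (4,4) or differs from it in parity. Grouping the completions by first move — via (1,3): 2; via (3,3): 14; via (2,2): 4; via (2,4): 12 — and summing: 2 + 14 + 4 + 12 = 32.
That gives 32 routes.

32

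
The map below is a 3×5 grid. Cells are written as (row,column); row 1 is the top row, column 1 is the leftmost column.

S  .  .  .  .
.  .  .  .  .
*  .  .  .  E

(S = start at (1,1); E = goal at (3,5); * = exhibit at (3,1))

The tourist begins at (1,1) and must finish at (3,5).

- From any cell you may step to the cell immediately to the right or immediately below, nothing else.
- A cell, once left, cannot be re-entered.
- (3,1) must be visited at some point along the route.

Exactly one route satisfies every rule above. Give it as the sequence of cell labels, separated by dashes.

(1,1) - (2,1) - (3,1) - (3,2) - (3,3) - (3,4) - (3,5)

Moves only go right or down, so the column and row indices never decrease.
Route from (1,1): down 2 to (3,1), right 4 to (3,5) — 6 moves in all.
Check: all required cells visited.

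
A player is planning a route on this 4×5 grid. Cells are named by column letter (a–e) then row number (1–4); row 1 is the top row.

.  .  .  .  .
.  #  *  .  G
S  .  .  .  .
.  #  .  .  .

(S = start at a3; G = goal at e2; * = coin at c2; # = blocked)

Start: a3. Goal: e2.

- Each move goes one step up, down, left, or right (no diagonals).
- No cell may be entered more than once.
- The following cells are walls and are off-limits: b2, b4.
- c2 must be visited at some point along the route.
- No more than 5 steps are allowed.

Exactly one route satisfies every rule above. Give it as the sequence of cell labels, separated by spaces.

a3 b3 c3 c2 d2 e2

The 5-move cap with required stops at c2 leaves no slack for detours.
Route from a3: right 2 to c3, up 1 to c2, right 2 to e2 — 5 moves in all.
Check: all required cells visited; 5 ≤ 5 moves.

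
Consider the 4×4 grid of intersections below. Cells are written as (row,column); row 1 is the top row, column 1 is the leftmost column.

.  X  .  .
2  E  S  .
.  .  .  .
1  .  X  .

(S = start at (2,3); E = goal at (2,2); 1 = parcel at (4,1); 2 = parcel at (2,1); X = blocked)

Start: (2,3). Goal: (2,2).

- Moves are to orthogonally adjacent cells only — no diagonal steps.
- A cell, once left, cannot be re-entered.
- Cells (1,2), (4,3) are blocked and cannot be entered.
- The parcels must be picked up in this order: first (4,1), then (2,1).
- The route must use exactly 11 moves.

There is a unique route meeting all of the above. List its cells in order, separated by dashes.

(2,3) - (1,3) - (1,4) - (2,4) - (3,4) - (3,3) - (3,2) - (4,2) - (4,1) - (3,1) - (2,1) - (2,2)

The waypoints must appear in the order (4,1), (2,1), with no cell reused.
Route from (2,3): up to (1,3), right to (1,4), 2× down (reaching (3,4)), 2× left (reaching (3,2)), down to (4,2), left to (4,1), 2× up (reaching (2,1)), right to (2,2) — 11 moves in all.
Check: order respected (1 at step 8, 2 at step 10); 11 moves as required.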